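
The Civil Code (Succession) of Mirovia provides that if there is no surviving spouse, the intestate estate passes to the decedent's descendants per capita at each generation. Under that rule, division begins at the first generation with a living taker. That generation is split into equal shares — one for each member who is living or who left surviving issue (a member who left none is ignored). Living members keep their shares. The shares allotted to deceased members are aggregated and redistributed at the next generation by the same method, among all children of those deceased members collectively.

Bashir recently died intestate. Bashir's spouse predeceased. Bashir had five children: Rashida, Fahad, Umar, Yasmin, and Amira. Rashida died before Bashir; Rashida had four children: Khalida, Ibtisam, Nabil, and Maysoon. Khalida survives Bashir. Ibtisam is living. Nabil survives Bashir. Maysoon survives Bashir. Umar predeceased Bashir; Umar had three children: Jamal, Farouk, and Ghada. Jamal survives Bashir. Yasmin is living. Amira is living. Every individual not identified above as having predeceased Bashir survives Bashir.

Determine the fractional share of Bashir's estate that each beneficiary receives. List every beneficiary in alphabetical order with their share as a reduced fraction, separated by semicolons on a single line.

There is no surviving spouse, so the entire estate passes to Bashir's descendants per capita at each generation.
At generation 1 (Rashida, Fahad, Umar, Yasmin, Amira) there are 5 shares of (1)/5 = 1/5 each.
Living: Fahad, Yasmin, and Amira — each takes 1/5.
Deceased: Rashida and Umar. Their combined 2/5 is pooled and carried to generation 2.
At generation 2 (Khalida, Ibtisam, Nabil, Maysoon, Jamal, Farouk, Ghada) there are 7 shares of (2/5)/7 = 2/35 each.
Living: Khalida, Ibtisam, Nabil, Maysoon, Jamal, Farouk, and Ghada — each takes 2/35.

Amira 1/5; Fahad 1/5; Farouk 2/35; Ghada 2/35; Ibtisam 2/35; Jamal 2/35; Khalida 2/35; Maysoon 2/35; Nabil 2/35; Yasmin 1/5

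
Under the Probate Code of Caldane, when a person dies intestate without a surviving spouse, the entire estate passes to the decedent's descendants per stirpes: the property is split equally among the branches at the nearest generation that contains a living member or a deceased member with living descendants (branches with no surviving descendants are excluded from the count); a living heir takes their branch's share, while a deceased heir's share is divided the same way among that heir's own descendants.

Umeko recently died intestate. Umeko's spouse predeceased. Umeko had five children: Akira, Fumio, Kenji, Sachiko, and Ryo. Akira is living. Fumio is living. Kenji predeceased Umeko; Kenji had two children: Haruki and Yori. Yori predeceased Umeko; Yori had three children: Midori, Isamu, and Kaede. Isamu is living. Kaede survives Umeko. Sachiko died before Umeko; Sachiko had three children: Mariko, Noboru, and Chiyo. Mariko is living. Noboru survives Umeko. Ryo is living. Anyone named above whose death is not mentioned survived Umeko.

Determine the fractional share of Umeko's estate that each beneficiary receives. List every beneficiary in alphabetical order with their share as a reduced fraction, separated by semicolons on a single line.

Akira 1/5; Chiyo 1/15; Fumio 1/5; Haruki 1/10; Isamu 1/30; Kaede 1/30; Mariko 1/15; Midori 1/30; Noboru 1/15; Ryo 1/5

There is no surviving spouse, so the entire estate passes to Umeko's descendants per stirpes.
The estate is divided into 5 equal shares of 1/5 among Akira, Fumio, Kenji, Sachiko, Ryo.
Akira is living and takes 1/5.
Fumio is living and takes 1/5.
Kenji predeceased; the 1/5 allotted to Kenji's branch passes to Kenji's issue by representation.
The 1/5 is divided into 2 equal shares of 1/10 among Haruki, Yori.
Haruki is living and takes 1/10.
Yori predeceased; the 1/10 allotted to Yori's branch passes to Yori's issue by representation.
The 1/10 is divided into 3 equal shares of 1/30 among Midori, Isamu, Kaede.
Midori is living and takes 1/30.
Isamu is living and takes 1/30.
Kaede is living and takes 1/30.
Sachiko predeceased; the 1/5 allotted to Sachiko's branch passes to Sachiko's issue by representation.
The 1/5 is divided into 3 equal shares of 1/15 among Mariko, Noboru, Chiyo.
Mariko is living and takes 1/15.
Noboru is living and takes 1/15.
Chiyo is living and takes 1/15.
Ryo is living and takes 1/5.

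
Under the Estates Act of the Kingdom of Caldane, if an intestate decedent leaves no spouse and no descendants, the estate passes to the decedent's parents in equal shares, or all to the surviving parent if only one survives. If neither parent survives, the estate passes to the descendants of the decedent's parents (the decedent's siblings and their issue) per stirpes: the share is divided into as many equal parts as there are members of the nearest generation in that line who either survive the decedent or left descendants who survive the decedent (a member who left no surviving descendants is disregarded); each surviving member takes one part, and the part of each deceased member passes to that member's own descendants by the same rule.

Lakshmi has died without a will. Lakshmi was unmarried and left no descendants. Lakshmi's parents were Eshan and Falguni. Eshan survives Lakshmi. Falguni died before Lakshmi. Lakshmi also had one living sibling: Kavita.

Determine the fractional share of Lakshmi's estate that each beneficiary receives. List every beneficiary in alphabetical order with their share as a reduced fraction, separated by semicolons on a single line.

Only one parent, Eshan, survives, so Eshan takes the entire estate. The siblings take nothing because a surviving parent has priority.

Eshan 1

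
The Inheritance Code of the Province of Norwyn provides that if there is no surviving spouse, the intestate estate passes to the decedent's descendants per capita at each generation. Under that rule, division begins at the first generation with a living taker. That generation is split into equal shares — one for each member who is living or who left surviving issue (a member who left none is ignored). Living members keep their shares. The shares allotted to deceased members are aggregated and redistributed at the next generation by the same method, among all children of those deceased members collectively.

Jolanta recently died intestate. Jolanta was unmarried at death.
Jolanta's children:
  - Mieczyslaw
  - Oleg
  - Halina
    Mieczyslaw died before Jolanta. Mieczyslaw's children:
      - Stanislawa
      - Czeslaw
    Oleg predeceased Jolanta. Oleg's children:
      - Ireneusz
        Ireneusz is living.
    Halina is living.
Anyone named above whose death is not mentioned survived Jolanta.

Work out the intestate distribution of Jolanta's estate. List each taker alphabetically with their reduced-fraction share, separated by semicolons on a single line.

There is no surviving spouse, so the entire estate passes to Jolanta's descendants per capita at each generation.
At generation 1 (Mieczyslaw, Oleg, Halina) there are 3 shares of (1)/3 = 1/3 each.
Living: Halina — each takes 1/3.
Deceased: Mieczyslaw and Oleg. Their combined 2/3 is pooled and carried to generation 2.
At generation 2 (Stanislawa, Czeslaw, Ireneusz) there are 3 shares of (2/3)/3 = 2/9 each.
Living: Stanislawa, Czeslaw, and Ireneusz — each takes 2/9.

Czeslaw 2/9; Halina 1/3; Ireneusz 2/9; Stanislawa 2/9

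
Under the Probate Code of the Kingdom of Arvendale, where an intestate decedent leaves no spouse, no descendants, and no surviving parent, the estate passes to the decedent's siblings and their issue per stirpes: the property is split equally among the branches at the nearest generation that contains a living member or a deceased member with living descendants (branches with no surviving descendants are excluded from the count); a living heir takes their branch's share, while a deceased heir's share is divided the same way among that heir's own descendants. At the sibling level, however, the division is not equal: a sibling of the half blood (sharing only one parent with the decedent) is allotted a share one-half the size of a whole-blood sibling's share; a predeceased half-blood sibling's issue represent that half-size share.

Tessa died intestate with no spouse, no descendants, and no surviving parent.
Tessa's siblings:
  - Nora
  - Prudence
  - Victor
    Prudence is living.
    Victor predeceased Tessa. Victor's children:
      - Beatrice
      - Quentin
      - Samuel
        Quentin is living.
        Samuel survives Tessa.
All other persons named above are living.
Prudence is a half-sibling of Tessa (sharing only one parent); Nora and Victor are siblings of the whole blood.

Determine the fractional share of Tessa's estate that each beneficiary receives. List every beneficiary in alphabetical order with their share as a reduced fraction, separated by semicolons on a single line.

No spouse, descendants, or parent survives, so the estate passes to Tessa's siblings per stirpes.
Half-blood siblings count for one-half the weight of whole-blood siblings at the initial division.
Dividing 1 in proportion to weights (total weight 5/2): Nora (weight 1) → 2/5; Prudence (weight 1/2) → 1/5; Victor (weight 1) → 2/5.
Nora is living and takes 2/5.
Prudence is living and takes 1/5.
Victor predeceased; the 2/5 allotted to Victor's branch passes to Victor's issue by representation.
The 2/5 is divided into 3 equal shares of 2/15 among Beatrice, Quentin, Samuel.
Beatrice is living and takes 2/15.
Quentin is living and takes 2/15.
Samuel is living and takes 2/15.

Beatrice 2/15; Nora 2/5; Prudence 1/5; Quentin 2/15; Samuel 2/15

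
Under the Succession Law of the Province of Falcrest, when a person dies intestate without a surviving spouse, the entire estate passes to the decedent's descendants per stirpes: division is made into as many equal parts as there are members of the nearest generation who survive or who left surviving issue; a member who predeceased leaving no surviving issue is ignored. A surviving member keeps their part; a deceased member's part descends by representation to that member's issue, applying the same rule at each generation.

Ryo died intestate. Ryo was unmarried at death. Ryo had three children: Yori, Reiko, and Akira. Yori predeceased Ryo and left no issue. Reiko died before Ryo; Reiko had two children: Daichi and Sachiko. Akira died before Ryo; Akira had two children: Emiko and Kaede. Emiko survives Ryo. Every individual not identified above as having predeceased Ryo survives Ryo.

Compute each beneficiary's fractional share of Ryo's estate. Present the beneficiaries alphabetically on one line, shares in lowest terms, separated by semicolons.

There is no surviving spouse, so the entire estate passes to Ryo's descendants per stirpes.
Yori left no surviving issue, so that branch lapses and is disregarded.
The estate is divided into 2 equal shares of 1/2 among Reiko, Akira.
Reiko predeceased; the 1/2 allotted to Reiko's branch passes to Reiko's issue by representation.
The 1/2 is divided into 2 equal shares of 1/4 among Daichi, Sachiko.
Daichi is living and takes 1/4.
Sachiko is living and takes 1/4.
Akira predeceased; the 1/2 allotted to Akira's branch passes to Akira's issue by representation.
The 1/2 is divided into 2 equal shares of 1/4 among Emiko, Kaede.
Emiko is living and takes 1/4.
Kaede is living and takes 1/4.

Daichi 1/4; Emiko 1/4; Kaede 1/4; Sachiko 1/4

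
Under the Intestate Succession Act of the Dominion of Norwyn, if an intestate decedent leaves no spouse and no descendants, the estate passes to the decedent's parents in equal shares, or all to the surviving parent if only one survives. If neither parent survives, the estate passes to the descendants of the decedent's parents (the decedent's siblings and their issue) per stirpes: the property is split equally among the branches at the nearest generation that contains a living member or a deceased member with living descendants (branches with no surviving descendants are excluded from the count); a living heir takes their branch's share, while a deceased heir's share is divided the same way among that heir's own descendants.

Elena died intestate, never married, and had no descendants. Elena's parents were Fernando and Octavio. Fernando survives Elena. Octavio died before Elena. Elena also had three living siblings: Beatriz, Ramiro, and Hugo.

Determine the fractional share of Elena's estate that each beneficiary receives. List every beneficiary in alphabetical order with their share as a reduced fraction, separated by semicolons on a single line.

Fernando 1

Only one parent, Fernando, survives, so Fernando takes the entire estate. The siblings take nothing because a surviving parent has priority.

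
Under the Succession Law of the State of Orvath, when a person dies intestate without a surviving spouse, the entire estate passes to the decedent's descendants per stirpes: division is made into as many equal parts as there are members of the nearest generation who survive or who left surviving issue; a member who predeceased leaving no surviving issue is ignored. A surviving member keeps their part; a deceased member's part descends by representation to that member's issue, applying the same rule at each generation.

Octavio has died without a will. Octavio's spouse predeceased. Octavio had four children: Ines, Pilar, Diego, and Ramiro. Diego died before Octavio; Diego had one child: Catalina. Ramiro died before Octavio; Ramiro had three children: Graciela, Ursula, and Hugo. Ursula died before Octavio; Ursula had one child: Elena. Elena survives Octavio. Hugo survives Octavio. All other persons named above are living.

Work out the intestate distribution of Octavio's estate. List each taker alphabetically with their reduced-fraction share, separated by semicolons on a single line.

Catalina 1/4; Elena 1/12; Graciela 1/12; Hugo 1/12; Ines 1/4; Pilar 1/4

There is no surviving spouse, so the entire estate passes to Octavio's descendants per stirpes.
The estate is divided into 4 equal shares of 1/4 among Ines, Pilar, Diego, Ramiro.
Ines is living and takes 1/4.
Pilar is living and takes 1/4.
Diego predeceased; the 1/4 allotted to Diego's branch passes to Diego's issue by representation.
Catalina is the sole taker at this level and receives the full 1/4.
Ramiro predeceased; the 1/4 allotted to Ramiro's branch passes to Ramiro's issue by representation.
The 1/4 is divided into 3 equal shares of 1/12 among Graciela, Ursula, Hugo.
Graciela is living and takes 1/12.
Ursula predeceased; the 1/12 allotted to Ursula's branch passes to Ursula's issue by representation.
Elena is the sole taker at this level and receives the full 1/12.
Hugo is living and takes 1/12.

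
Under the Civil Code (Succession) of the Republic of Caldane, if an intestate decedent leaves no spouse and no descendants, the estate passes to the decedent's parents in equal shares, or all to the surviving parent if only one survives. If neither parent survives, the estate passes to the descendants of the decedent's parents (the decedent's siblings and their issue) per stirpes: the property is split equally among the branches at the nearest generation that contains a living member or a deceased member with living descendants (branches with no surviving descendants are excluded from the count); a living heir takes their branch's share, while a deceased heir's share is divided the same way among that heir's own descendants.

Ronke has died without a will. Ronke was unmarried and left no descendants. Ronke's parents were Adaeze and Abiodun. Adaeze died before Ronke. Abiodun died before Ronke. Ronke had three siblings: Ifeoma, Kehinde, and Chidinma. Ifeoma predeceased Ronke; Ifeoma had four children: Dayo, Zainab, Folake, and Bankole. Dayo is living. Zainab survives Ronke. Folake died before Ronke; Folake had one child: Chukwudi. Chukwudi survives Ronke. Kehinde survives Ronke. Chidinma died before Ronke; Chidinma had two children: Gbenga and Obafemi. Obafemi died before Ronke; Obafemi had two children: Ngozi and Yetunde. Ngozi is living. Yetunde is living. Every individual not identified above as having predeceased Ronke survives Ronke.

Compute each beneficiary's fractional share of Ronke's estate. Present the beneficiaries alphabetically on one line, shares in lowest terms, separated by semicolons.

Bankole 1/12; Chukwudi 1/12; Dayo 1/12; Gbenga 1/6; Kehinde 1/3; Ngozi 1/12; Yetunde 1/12; Zainab 1/12

Neither parent survives and there are no descendants, so the estate passes to Ronke's siblings and their issue per stirpes.
The estate is divided into 3 equal shares of 1/3 among Ifeoma, Kehinde, Chidinma.
Ifeoma predeceased; the 1/3 allotted to Ifeoma's branch passes to Ifeoma's issue by representation.
The 1/3 is divided into 4 equal shares of 1/12 among Dayo, Zainab, Folake, Bankole.
Dayo is living and takes 1/12.
Zainab is living and takes 1/12.
Folake predeceased; the 1/12 allotted to Folake's branch passes to Folake's issue by representation.
Chukwudi is the sole taker at this level and receives the full 1/12.
Bankole is living and takes 1/12.
Kehinde is living and takes 1/3.
Chidinma predeceased; the 1/3 allotted to Chidinma's branch passes to Chidinma's issue by representation.
The 1/3 is divided into 2 equal shares of 1/6 among Gbenga, Obafemi.
Gbenga is living and takes 1/6.
Obafemi predeceased; the 1/6 allotted to Obafemi's branch passes to Obafemi's issue by representation.
The 1/6 is divided into 2 equal shares of 1/12 among Ngozi, Yetunde.
Ngozi is living and takes 1/12.
Yetunde is living and takes 1/12.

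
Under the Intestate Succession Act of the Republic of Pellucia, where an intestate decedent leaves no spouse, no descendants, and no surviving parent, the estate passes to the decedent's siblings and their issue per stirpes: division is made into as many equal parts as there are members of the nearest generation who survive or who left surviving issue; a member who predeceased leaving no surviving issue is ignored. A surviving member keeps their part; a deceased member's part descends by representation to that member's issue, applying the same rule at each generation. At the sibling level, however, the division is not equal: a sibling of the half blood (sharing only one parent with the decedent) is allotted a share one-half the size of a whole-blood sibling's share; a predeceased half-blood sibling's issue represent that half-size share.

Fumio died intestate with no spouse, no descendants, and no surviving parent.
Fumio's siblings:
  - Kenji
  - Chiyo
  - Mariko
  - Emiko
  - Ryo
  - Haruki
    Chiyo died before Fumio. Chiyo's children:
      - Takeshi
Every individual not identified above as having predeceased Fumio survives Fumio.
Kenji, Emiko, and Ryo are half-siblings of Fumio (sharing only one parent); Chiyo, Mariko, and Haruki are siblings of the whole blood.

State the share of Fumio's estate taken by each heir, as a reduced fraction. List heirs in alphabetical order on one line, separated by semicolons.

Emiko 1/9; Haruki 2/9; Kenji 1/9; Mariko 2/9; Ryo 1/9; Takeshi 2/9

No spouse, descendants, or parent survives, so the estate passes to Fumio's siblings per stirpes.
Half-blood siblings count for one-half the weight of whole-blood siblings at the initial division.
Dividing 1 in proportion to weights (total weight 9/2): Kenji (weight 1/2) → 1/9; Chiyo (weight 1) → 2/9; Mariko (weight 1) → 2/9; Emiko (weight 1/2) → 1/9; Ryo (weight 1/2) → 1/9; Haruki (weight 1) → 2/9.
Kenji is living and takes 1/9.
Chiyo predeceased; the 2/9 allotted to Chiyo's branch passes to Chiyo's issue by representation.
Takeshi is the sole taker at this level and receives the full 2/9.
Mariko is living and takes 2/9.
Emiko is living and takes 1/9.
Ryo is living and takes 1/9.
Haruki is living and takes 2/9.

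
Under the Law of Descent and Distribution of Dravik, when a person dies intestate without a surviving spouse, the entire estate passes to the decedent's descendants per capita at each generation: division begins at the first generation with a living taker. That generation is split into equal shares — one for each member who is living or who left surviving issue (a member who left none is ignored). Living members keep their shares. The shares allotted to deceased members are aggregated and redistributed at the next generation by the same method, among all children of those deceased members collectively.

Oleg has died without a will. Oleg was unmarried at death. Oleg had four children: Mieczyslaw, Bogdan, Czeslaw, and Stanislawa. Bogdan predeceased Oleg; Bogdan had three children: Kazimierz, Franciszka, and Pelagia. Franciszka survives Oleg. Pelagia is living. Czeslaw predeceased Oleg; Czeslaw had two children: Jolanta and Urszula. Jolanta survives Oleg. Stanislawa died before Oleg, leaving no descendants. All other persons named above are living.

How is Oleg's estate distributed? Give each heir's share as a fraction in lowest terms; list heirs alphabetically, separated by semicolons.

There is no surviving spouse, so the entire estate passes to Oleg's descendants per capita at each generation.
At generation 1 (Mieczyslaw, Bogdan, Czeslaw) there are 3 shares of (1)/3 = 1/3 each.
Living: Mieczyslaw — each takes 1/3.
Deceased: Bogdan and Czeslaw. Their combined 2/3 is pooled and carried to generation 2.
At generation 2 (Kazimierz, Franciszka, Pelagia, Jolanta, Urszula) there are 5 shares of (2/3)/5 = 2/15 each.
Living: Kazimierz, Franciszka, Pelagia, Jolanta, and Urszula — each takes 2/15.

Franciszka 2/15; Jolanta 2/15; Kazimierz 2/15; Mieczyslaw 1/3; Pelagia 2/15; Urszula 2/15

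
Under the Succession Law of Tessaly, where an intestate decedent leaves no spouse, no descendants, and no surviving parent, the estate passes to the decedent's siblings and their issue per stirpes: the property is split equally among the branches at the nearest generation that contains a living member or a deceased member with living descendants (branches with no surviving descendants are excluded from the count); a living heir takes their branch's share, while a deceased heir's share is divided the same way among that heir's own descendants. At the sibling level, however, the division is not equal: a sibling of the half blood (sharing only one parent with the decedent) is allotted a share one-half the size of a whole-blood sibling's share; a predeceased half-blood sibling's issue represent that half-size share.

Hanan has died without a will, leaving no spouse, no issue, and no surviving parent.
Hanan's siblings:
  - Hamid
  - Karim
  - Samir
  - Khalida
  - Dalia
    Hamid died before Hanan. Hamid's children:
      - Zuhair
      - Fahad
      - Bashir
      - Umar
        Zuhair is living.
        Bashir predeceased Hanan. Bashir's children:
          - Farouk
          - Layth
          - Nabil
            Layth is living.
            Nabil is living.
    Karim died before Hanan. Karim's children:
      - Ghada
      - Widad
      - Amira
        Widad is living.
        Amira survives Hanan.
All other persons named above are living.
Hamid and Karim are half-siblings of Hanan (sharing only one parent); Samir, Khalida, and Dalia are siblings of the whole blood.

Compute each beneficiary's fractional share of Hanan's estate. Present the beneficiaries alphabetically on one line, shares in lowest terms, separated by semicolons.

No spouse, descendants, or parent survives, so the estate passes to Hanan's siblings per stirpes.
Half-blood siblings count for one-half the weight of whole-blood siblings at the initial division.
Dividing 1 in proportion to weights (total weight 4): Hamid (weight 1/2) → 1/8; Karim (weight 1/2) → 1/8; Samir (weight 1) → 1/4; Khalida (weight 1) → 1/4; Dalia (weight 1) → 1/4.
Hamid predeceased; the 1/8 allotted to Hamid's branch passes to Hamid's issue by representation.
The 1/8 is divided into 4 equal shares of 1/32 among Zuhair, Fahad, Bashir, Umar.
Zuhair is living and takes 1/32.
Fahad is living and takes 1/32.
Bashir predeceased; the 1/32 allotted to Bashir's branch passes to Bashir's issue by representation.
The 1/32 is divided into 3 equal shares of 1/96 among Farouk, Layth, Nabil.
Farouk is living and takes 1/96.
Layth is living and takes 1/96.
Nabil is living and takes 1/96.
Umar is living and takes 1/32.
Karim predeceased; the 1/8 allotted to Karim's branch passes to Karim's issue by representation.
The 1/8 is divided into 3 equal shares of 1/24 among Ghada, Widad, Amira.
Ghada is living and takes 1/24.
Widad is living and takes 1/24.
Amira is living and takes 1/24.
Samir is living and takes 1/4.
Khalida is living and takes 1/4.
Dalia is living and takes 1/4.

Amira 1/24; Dalia 1/4; Fahad 1/32; Farouk 1/96; Ghada 1/24; Khalida 1/4; Layth 1/96; Nabil 1/96; Samir 1/4; Umar 1/32; Widad 1/24; Zuhair 1/32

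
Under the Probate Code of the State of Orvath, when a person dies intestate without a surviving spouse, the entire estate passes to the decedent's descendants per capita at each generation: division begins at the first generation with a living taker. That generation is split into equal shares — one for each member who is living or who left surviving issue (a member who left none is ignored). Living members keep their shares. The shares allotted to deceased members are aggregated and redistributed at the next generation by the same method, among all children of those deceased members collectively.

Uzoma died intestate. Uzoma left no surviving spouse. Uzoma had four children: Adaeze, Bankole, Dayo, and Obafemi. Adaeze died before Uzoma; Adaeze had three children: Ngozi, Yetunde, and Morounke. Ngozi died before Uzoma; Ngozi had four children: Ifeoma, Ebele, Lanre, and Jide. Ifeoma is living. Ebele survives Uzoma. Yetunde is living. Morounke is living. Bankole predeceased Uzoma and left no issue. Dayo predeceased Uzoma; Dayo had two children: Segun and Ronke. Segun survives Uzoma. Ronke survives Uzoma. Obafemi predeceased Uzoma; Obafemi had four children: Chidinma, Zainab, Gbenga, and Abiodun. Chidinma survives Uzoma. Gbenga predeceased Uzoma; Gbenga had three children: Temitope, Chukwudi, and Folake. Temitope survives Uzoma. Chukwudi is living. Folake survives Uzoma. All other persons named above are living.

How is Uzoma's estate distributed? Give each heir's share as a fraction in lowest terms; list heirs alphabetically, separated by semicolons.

There is no surviving spouse, so the entire estate passes to Uzoma's descendants per capita at each generation.
No one at generation 1 (Adaeze, Dayo, Obafemi) is living; moving to the next generation.
At generation 2 (Ngozi, Yetunde, Morounke, Segun, Ronke, Chidinma, Zainab, Gbenga, Abiodun) there are 9 shares of (1)/9 = 1/9 each.
Living: Yetunde, Morounke, Segun, Ronke, Chidinma, Zainab, and Abiodun — each takes 1/9.
Deceased: Ngozi and Gbenga. Their combined 2/9 is pooled and carried to generation 3.
At generation 3 (Ifeoma, Ebele, Lanre, Jide, Temitope, Chukwudi, Folake) there are 7 shares of (2/9)/7 = 2/63 each.
Living: Ifeoma, Ebele, Lanre, Jide, Temitope, Chukwudi, and Folake — each takes 2/63.

Abiodun 1/9; Chidinma 1/9; Chukwudi 2/63; Ebele 2/63; Folake 2/63; Ifeoma 2/63; Jide 2/63; Lanre 2/63; Morounke 1/9; Ronke 1/9; Segun 1/9; Temitope 2/63; Yetunde 1/9; Zainab 1/9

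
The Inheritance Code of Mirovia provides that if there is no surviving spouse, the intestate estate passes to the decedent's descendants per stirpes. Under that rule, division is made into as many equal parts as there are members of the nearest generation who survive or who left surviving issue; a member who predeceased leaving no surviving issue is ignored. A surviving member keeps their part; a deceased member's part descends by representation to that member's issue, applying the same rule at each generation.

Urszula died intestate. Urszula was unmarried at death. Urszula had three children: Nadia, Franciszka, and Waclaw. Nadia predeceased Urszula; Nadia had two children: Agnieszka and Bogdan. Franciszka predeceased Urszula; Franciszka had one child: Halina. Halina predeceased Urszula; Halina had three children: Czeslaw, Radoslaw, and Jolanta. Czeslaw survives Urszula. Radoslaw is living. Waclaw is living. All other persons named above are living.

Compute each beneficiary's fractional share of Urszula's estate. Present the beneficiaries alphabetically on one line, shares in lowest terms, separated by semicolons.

There is no surviving spouse, so the entire estate passes to Urszula's descendants per stirpes.
The estate is divided into 3 equal shares of 1/3 among Nadia, Franciszka, Waclaw.
Nadia predeceased; the 1/3 allotted to Nadia's branch passes to Nadia's issue by representation.
The 1/3 is divided into 2 equal shares of 1/6 among Agnieszka, Bogdan.
Agnieszka is living and takes 1/6.
Bogdan is living and takes 1/6.
Franciszka predeceased; the 1/3 allotted to Franciszka's branch passes to Franciszka's issue by representation.
Halina's line is the sole branch at this level, so the full 1/3 passes to Halina's issue by representation.
The 1/3 is divided into 3 equal shares of 1/9 among Czeslaw, Radoslaw, Jolanta.
Czeslaw is living and takes 1/9.
Radoslaw is living and takes 1/9.
Jolanta is living and takes 1/9.
Waclaw is living and takes 1/3.

Agnieszka 1/6; Bogdan 1/6; Czeslaw 1/9; Jolanta 1/9; Radoslaw 1/9; Waclaw 1/3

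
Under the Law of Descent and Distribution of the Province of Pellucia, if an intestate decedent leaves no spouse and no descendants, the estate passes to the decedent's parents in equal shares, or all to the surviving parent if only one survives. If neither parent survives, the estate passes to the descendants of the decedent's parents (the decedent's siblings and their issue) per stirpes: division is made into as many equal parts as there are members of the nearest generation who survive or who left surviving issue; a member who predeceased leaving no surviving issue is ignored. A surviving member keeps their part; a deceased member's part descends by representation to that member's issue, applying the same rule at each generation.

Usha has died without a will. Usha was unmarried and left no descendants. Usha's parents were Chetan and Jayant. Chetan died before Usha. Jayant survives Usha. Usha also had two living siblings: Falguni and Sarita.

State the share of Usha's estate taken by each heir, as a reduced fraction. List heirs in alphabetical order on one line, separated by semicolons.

Only one parent, Jayant, survives, so Jayant takes the entire estate. The siblings take nothing because a surviving parent has priority.

Jayant 1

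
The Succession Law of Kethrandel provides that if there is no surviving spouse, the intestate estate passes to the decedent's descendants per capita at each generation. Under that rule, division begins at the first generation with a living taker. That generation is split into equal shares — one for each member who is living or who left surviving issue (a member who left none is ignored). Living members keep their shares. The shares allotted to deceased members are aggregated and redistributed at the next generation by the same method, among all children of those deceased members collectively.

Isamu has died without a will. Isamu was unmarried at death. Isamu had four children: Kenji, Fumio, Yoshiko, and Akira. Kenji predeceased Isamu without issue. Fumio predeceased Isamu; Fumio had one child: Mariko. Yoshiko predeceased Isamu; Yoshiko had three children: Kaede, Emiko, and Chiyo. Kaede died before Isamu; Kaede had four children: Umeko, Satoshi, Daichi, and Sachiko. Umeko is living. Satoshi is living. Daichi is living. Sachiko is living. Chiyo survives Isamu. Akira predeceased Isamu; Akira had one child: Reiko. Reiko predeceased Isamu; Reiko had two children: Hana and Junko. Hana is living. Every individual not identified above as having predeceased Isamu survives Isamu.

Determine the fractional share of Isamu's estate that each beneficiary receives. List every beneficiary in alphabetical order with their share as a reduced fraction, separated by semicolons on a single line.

Chiyo 1/5; Daichi 1/15; Emiko 1/5; Hana 1/15; Junko 1/15; Mariko 1/5; Sachiko 1/15; Satoshi 1/15; Umeko 1/15

There is no surviving spouse, so the entire estate passes to Isamu's descendants per capita at each generation.
No one at generation 1 (Fumio, Yoshiko, Akira) is living; moving to the next generation.
At generation 2 (Mariko, Kaede, Emiko, Chiyo, Reiko) there are 5 shares of (1)/5 = 1/5 each.
Living: Mariko, Emiko, and Chiyo — each takes 1/5.
Deceased: Kaede and Reiko. Their combined 2/5 is pooled and carried to generation 3.
At generation 3 (Umeko, Satoshi, Daichi, Sachiko, Hana, Junko) there are 6 shares of (2/5)/6 = 1/15 each.
Living: Umeko, Satoshi, Daichi, Sachiko, Hana, and Junko — each takes 1/15.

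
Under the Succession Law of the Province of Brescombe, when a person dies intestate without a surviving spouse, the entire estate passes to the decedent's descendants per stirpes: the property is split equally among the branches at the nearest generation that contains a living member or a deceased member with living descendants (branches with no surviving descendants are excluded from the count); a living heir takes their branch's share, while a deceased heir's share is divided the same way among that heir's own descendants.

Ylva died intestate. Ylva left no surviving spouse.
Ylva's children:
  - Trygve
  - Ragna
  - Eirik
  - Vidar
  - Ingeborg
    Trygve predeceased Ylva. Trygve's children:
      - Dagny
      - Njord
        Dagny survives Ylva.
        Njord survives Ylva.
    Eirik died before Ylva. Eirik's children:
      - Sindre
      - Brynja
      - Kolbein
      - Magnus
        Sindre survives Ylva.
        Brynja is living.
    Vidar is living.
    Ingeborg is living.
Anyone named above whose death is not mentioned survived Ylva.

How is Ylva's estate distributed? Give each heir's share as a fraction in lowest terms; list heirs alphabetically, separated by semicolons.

There is no surviving spouse, so the entire estate passes to Ylva's descendants per stirpes.
The estate is divided into 5 equal shares of 1/5 among Trygve, Ragna, Eirik, Vidar, Ingeborg.
Trygve predeceased; the 1/5 allotted to Trygve's branch passes to Trygve's issue by representation.
The 1/5 is divided into 2 equal shares of 1/10 among Dagny, Njord.
Dagny is living and takes 1/10.
Njord is living and takes 1/10.
Ragna is living and takes 1/5.
Eirik predeceased; the 1/5 allotted to Eirik's branch passes to Eirik's issue by representation.
The 1/5 is divided into 4 equal shares of 1/20 among Sindre, Brynja, Kolbein, Magnus.
Sindre is living and takes 1/20.
Brynja is living and takes 1/20.
Kolbein is living and takes 1/20.
Magnus is living and takes 1/20.
Vidar is living and takes 1/5.
Ingeborg is living and takes 1/5.

Brynja 1/20; Dagny 1/10; Ingeborg 1/5; Kolbein 1/20; Magnus 1/20; Njord 1/10; Ragna 1/5; Sindre 1/20; Vidar 1/5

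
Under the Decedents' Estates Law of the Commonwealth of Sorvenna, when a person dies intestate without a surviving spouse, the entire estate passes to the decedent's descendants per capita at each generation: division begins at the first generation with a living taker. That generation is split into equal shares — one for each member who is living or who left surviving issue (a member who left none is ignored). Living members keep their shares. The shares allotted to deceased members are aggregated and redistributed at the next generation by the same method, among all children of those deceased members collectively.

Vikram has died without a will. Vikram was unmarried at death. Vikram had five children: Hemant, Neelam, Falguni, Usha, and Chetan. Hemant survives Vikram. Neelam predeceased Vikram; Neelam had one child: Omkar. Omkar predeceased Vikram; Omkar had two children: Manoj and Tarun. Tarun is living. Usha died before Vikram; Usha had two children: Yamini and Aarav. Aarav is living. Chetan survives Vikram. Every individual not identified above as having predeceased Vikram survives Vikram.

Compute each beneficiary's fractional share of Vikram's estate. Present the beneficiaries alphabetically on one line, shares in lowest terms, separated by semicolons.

Aarav 2/15; Chetan 1/5; Falguni 1/5; Hemant 1/5; Manoj 1/15; Tarun 1/15; Yamini 2/15

There is no surviving spouse, so the entire estate passes to Vikram's descendants per capita at each generation.
At generation 1 (Hemant, Neelam, Falguni, Usha, Chetan) there are 5 shares of (1)/5 = 1/5 each.
Living: Hemant, Falguni, and Chetan — each takes 1/5.
Deceased: Neelam and Usha. Their combined 2/5 is pooled and carried to generation 2.
At generation 2 (Omkar, Yamini, Aarav) there are 3 shares of (2/5)/3 = 2/15 each.
Living: Yamini and Aarav — each takes 2/15.
Deceased: Omkar. That 2/15 share is carried to generation 3.
At generation 3 (Manoj, Tarun) there are 2 shares of (2/15)/2 = 1/15 each.
Living: Manoj and Tarun — each takes 1/15.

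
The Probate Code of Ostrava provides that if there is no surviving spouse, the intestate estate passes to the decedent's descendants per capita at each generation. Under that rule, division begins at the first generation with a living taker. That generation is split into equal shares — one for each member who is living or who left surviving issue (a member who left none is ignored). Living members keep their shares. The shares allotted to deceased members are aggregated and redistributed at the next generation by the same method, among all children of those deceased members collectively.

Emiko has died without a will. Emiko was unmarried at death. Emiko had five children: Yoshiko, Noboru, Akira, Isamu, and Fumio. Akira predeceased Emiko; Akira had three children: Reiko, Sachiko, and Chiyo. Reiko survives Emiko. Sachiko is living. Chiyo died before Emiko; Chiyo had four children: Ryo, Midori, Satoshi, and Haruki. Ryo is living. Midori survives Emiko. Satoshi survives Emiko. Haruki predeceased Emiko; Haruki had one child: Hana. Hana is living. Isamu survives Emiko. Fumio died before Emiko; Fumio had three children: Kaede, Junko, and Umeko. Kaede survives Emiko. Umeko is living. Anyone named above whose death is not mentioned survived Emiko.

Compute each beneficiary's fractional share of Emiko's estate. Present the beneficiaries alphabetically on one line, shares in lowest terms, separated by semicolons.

There is no surviving spouse, so the entire estate passes to Emiko's descendants per capita at each generation.
At generation 1 (Yoshiko, Noboru, Akira, Isamu, Fumio) there are 5 shares of (1)/5 = 1/5 each.
Living: Yoshiko, Noboru, and Isamu — each takes 1/5.
Deceased: Akira and Fumio. Their combined 2/5 is pooled and carried to generation 2.
At generation 2 (Reiko, Sachiko, Chiyo, Kaede, Junko, Umeko) there are 6 shares of (2/5)/6 = 1/15 each.
Living: Reiko, Sachiko, Kaede, Junko, and Umeko — each takes 1/15.
Deceased: Chiyo. That 1/15 share is carried to generation 3.
At generation 3 (Ryo, Midori, Satoshi, Haruki) there are 4 shares of (1/15)/4 = 1/60 each.
Living: Ryo, Midori, and Satoshi — each takes 1/60.
Deceased: Haruki. That 1/60 share is carried to generation 4.
At generation 4 (Hana) there are 1 shares of (1/60)/1 = 1/60 each.
Living: Hana — each takes 1/60.

Hana 1/60; Isamu 1/5; Junko 1/15; Kaede 1/15; Midori 1/60; Noboru 1/5; Reiko 1/15; Ryo 1/60; Sachiko 1/15; Satoshi 1/60; Umeko 1/15; Yoshiko 1/5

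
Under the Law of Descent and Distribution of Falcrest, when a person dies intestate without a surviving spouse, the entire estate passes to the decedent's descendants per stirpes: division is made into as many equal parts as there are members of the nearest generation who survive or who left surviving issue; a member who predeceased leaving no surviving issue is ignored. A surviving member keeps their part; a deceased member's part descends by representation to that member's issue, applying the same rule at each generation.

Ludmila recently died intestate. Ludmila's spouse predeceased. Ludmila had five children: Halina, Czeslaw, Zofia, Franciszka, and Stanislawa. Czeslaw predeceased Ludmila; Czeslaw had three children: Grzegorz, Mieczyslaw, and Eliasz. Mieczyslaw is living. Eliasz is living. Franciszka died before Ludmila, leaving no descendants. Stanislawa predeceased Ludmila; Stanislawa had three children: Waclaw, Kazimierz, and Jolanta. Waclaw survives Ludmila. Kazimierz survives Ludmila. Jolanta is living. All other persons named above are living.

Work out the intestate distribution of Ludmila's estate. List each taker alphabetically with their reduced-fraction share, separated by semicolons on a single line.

Eliasz 1/12; Grzegorz 1/12; Halina 1/4; Jolanta 1/12; Kazimierz 1/12; Mieczyslaw 1/12; Waclaw 1/12; Zofia 1/4

There is no surviving spouse, so the entire estate passes to Ludmila's descendants per stirpes.
Franciszka left no surviving issue, so that branch lapses and is disregarded.
The estate is divided into 4 equal shares of 1/4 among Halina, Czeslaw, Zofia, Stanislawa.
Halina is living and takes 1/4.
Czeslaw predeceased; the 1/4 allotted to Czeslaw's branch passes to Czeslaw's issue by representation.
The 1/4 is divided into 3 equal shares of 1/12 among Grzegorz, Mieczyslaw, Eliasz.
Grzegorz is living and takes 1/12.
Mieczyslaw is living and takes 1/12.
Eliasz is living and takes 1/12.
Zofia is living and takes 1/4.
Stanislawa predeceased; the 1/4 allotted to Stanislawa's branch passes to Stanislawa's issue by representation.
The 1/4 is divided into 3 equal shares of 1/12 among Waclaw, Kazimierz, Jolanta.
Waclaw is living and takes 1/12.
Kazimierz is living and takes 1/12.
Jolanta is living and takes 1/12.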